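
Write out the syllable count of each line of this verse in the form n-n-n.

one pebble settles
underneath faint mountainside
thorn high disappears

5-7-5

Line 1: one(1) + pebble(2) + settles(2) = 5
Line 2: underneath(3) + faint(1) + mountainside(3) = 7
Line 3: thorn(1) + high(1) + disappears(3) = 5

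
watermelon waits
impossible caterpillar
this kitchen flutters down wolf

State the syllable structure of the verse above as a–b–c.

5–8–7

Line 1: watermelon (4), waits (1) → 5
Line 2: impossible (4), caterpillar (4) → 8
Line 3: this (1), kitchen (2), flutters (2), down (1), wolf (1) → 7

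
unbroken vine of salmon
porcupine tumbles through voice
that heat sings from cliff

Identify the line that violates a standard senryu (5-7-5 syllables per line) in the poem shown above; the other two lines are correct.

Line 1

Line 1: unbroken(3) + vine(1) + of(1) + salmon(2) = 7 (expected 5)
Line 2: porcupine(3) + tumbles(2) + through(1) + voice(1) = 7 ✓
Line 3: that(1) + heat(1) + sings(1) + from(1) + cliff(1) = 5 ✓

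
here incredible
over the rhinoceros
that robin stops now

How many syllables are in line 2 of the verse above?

7

Line 2: "over the rhinoceros": 2+1+4 = 7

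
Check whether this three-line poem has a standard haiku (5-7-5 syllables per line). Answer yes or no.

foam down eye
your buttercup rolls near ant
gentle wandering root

No

Line 1: foam(1) + down(1) + eye(1) = 3 (expected 5)
Line 2: your(1) + buttercup(3) + rolls(1) + near(1) + ant(1) = 7 ✓
Line 3: gentle(2) + wandering(3) + root(1) = 6 (expected 5)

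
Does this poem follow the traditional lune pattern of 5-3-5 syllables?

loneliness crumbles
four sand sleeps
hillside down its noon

Line 1: loneliness (3), crumbles (2) → 5 ✓
Line 2: four (1), sand (1), sleeps (1) → 3 ✓
Line 3: hillside (2), down (1), its (1), noon (1) → 5 ✓

Yes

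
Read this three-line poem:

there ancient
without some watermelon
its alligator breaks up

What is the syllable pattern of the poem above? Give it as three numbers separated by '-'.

Line 1: there (1), ancient (2) → 3
Line 2: without (2), some (1), watermelon (4) → 7
Line 3: its (1), alligator (4), breaks (1), up (1) → 7

3-7-7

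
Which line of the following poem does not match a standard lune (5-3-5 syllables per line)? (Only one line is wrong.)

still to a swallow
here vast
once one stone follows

The second line

Line 1: "still to a swallow": 1+1+1+2 = 5 ✓
Line 2: "here vast": 1+1 = 2 (expected 3)
Line 3: "once one stone follows": 1+1+1+2 = 5 ✓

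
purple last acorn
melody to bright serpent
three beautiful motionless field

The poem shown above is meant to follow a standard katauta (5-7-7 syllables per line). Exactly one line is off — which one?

The third line

Line 1: "purple last acorn": 2+1+2 = 5 ✓
Line 2: "melody to bright serpent": 3+1+1+2 = 7 ✓
Line 3: "three beautiful motionless field": 1+3+3+1 = 8 (expected 7)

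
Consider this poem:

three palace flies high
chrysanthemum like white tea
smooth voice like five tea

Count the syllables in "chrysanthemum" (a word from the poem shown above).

"chrysanthemum" has 4 syllables.

4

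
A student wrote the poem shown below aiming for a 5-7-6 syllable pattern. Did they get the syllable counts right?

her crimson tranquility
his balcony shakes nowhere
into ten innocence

No

Line 1: her(1) + crimson(2) + tranquility(4) = 7 (expected 5)
Line 2: his(1) + balcony(3) + shakes(1) + nowhere(2) = 7 ✓
Line 3: into(2) + ten(1) + innocence(3) = 6 ✓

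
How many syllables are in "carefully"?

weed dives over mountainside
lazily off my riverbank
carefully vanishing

3

"carefully" has 3 syllables.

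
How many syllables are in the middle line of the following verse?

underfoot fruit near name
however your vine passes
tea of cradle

7

The middle line: "however your vine passes": 3+1+1+2 = 7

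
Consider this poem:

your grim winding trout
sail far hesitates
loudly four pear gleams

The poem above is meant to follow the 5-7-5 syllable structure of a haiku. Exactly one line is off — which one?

Line 1: your(1) + grim(1) + winding(2) + trout(1) = 5 ✓
Line 2: sail(1) + far(1) + hesitates(3) = 5 (expected 7)
Line 3: loudly(2) + four(1) + pear(1) + gleams(1) = 5 ✓

The second line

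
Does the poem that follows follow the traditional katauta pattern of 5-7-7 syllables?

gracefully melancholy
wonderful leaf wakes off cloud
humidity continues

No

Line 1: "gracefully melancholy": 3+4 = 7 (expected 5)
Line 2: "wonderful leaf wakes off cloud": 3+1+1+1+1 = 7 ✓
Line 3: "humidity continues": 4+3 = 7 ✓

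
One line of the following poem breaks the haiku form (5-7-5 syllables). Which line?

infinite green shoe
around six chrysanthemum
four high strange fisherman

Line 1: infinite(3) + green(1) + shoe(1) = 5 ✓
Line 2: around(2) + six(1) + chrysanthemum(4) = 7 ✓
Line 3: four(1) + high(1) + strange(1) + fisherman(3) = 6 (expected 5)

The third line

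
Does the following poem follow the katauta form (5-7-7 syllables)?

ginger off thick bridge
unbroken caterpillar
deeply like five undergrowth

Line 1: ginger (2), off (1), thick (1), bridge (1) → 5 ✓
Line 2: unbroken (3), caterpillar (4) → 7 ✓
Line 3: deeply (2), like (1), five (1), undergrowth (3) → 7 ✓

Yes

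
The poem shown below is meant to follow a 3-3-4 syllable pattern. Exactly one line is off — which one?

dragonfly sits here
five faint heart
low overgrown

Line 1: dragonfly (3), sits (1), here (1) → 5 (expected 3)
Line 2: five (1), faint (1), heart (1) → 3 ✓
Line 3: low (1), overgrown (3) → 4 ✓

The first line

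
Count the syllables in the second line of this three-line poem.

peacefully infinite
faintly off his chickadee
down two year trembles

The second line: faintly (2), off (1), his (1), chickadee (3) → 7

7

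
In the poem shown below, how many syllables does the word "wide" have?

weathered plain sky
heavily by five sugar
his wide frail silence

1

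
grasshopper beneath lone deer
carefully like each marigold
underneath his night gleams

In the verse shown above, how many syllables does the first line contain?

7

The first line: "grasshopper beneath lone deer": 3+2+1+1 = 7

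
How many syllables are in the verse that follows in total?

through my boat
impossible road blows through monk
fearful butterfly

Line 1: through(1) + my(1) + boat(1) = 3
Line 2: impossible(4) + road(1) + blows(1) + through(1) + monk(1) = 8
Line 3: fearful(2) + butterfly(3) = 5
Total: 3 + 8 + 5 = 16

16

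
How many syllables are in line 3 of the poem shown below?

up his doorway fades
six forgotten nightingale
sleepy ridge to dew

5

Line 3: "sleepy ridge to dew": 2+1+1+1 = 5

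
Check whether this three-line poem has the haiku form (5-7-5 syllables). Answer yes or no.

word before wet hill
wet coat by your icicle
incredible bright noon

Line 1: word(1) + before(2) + wet(1) + hill(1) = 5 ✓
Line 2: wet(1) + coat(1) + by(1) + your(1) + icicle(3) = 7 ✓
Line 3: incredible(4) + bright(1) + noon(1) = 6 (expected 5)

No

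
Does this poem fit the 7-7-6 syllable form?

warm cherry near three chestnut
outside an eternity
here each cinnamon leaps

Yes

Line 1: warm(1) + cherry(2) + near(1) + three(1) + chestnut(2) = 7 ✓
Line 2: outside(2) + an(1) + eternity(4) = 7 ✓
Line 3: here(1) + each(1) + cinnamon(3) + leaps(1) = 6 ✓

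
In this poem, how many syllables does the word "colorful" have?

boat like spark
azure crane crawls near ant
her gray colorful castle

3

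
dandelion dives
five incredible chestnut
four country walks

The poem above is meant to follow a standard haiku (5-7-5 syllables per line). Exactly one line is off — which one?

Line 3

Line 1: dandelion(4) + dives(1) = 5 ✓
Line 2: five(1) + incredible(4) + chestnut(2) = 7 ✓
Line 3: four(1) + country(2) + walks(1) = 4 (expected 5)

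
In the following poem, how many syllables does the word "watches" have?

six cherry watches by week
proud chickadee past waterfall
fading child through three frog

2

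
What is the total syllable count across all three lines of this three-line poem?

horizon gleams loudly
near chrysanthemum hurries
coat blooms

Line 1: "horizon gleams loudly": 3+1+2 = 6
Line 2: "near chrysanthemum hurries": 1+4+2 = 7
Line 3: "coat blooms": 1+1 = 2
Total: 6 + 7 + 2 = 15

15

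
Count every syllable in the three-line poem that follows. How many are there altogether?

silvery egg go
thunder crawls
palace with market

Line 1: silvery (3), egg (1), go (1) → 5
Line 2: thunder (2), crawls (1) → 3
Line 3: palace (2), with (1), market (2) → 5
Total: 5 + 3 + 5 = 13

13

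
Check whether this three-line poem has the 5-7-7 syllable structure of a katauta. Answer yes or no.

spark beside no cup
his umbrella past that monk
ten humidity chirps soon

Line 1: spark (1), beside (2), no (1), cup (1) → 5 ✓
Line 2: his (1), umbrella (3), past (1), that (1), monk (1) → 7 ✓
Line 3: ten (1), humidity (4), chirps (1), soon (1) → 7 ✓

Yes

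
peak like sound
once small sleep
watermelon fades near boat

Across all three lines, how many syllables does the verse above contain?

Line 1: peak (1), like (1), sound (1) → 3
Line 2: once (1), small (1), sleep (1) → 3
Line 3: watermelon (4), fades (1), near (1), boat (1) → 7
Total: 3 + 3 + 7 = 13

13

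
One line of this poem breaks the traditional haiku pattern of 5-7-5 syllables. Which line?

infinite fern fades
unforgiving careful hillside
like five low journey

Line 1: "infinite fern fades": 3+1+1 = 5 ✓
Line 2: "unforgiving careful hillside": 4+2+2 = 8 (expected 7)
Line 3: "like five low journey": 1+1+1+2 = 5 ✓

The second line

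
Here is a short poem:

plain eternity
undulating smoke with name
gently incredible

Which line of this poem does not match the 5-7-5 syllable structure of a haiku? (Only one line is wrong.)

The third line

Line 1: "plain eternity": 1+4 = 5 ✓
Line 2: "undulating smoke with name": 4+1+1+1 = 7 ✓
Line 3: "gently incredible": 2+4 = 6 (expected 5)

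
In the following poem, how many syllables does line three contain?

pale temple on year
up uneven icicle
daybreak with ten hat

5

Line three: "daybreak with ten hat": 2+1+1+1 = 5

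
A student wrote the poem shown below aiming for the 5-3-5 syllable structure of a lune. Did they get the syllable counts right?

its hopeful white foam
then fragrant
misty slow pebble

Yes

Line 1: "its hopeful white foam": 1+2+1+1 = 5 ✓
Line 2: "then fragrant": 1+2 = 3 ✓
Line 3: "misty slow pebble": 2+1+2 = 5 ✓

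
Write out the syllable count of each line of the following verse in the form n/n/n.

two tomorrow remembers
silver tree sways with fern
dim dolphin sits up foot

7/6/6

Line 1: two (1), tomorrow (3), remembers (3) → 7
Line 2: silver (2), tree (1), sways (1), with (1), fern (1) → 6
Line 3: dim (1), dolphin (2), sits (1), up (1), foot (1) → 6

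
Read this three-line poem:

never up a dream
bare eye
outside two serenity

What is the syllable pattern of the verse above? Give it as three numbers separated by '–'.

5–2–7

Line 1: "never up a dream": 2+1+1+1 = 5
Line 2: "bare eye": 1+1 = 2
Line 3: "outside two serenity": 2+1+4 = 7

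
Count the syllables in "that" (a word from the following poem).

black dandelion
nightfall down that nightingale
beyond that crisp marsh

1

"that" has 1 syllable.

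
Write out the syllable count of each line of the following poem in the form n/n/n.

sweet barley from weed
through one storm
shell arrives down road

Line 1: sweet(1) + barley(2) + from(1) + weed(1) = 5
Line 2: through(1) + one(1) + storm(1) = 3
Line 3: shell(1) + arrives(2) + down(1) + road(1) = 5

5/3/5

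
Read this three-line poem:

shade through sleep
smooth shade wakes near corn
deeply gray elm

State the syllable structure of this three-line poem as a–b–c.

Line 1: shade (1), through (1), sleep (1) → 3
Line 2: smooth (1), shade (1), wakes (1), near (1), corn (1) → 5
Line 3: deeply (2), gray (1), elm (1) → 4

3–5–4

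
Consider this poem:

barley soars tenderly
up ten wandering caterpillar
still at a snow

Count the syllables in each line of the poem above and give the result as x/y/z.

6/9/4

Line 1: "barley soars tenderly": 2+1+3 = 6
Line 2: "up ten wandering caterpillar": 1+1+3+4 = 9
Line 3: "still at a snow": 1+1+1+1 = 4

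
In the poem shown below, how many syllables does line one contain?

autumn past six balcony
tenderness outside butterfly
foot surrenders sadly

7

Line one: "autumn past six balcony": 2+1+1+3 = 7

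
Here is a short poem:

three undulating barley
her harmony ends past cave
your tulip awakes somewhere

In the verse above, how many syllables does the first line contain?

The first line: three(1) + undulating(4) + barley(2) = 7

7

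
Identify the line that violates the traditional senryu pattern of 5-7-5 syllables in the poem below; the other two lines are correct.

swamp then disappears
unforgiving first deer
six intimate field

The second line

Line 1: swamp (1), then (1), disappears (3) → 5 ✓
Line 2: unforgiving (4), first (1), deer (1) → 6 (expected 7)
Line 3: six (1), intimate (3), field (1) → 5 ✓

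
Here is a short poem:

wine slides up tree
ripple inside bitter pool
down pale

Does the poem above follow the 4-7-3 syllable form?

No

Line 1: wine(1) + slides(1) + up(1) + tree(1) = 4 ✓
Line 2: ripple(2) + inside(2) + bitter(2) + pool(1) = 7 ✓
Line 3: down(1) + pale(1) = 2 (expected 3)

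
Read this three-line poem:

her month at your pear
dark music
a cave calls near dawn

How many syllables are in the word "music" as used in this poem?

2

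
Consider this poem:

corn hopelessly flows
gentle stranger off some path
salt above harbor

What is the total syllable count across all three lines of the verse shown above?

17

Line 1: corn (1), hopelessly (3), flows (1) → 5
Line 2: gentle (2), stranger (2), off (1), some (1), path (1) → 7
Line 3: salt (1), above (2), harbor (2) → 5
Total: 5 + 7 + 5 = 17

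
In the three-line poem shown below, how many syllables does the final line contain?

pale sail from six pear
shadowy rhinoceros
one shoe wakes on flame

The final line: one (1), shoe (1), wakes (1), on (1), flame (1) → 5

5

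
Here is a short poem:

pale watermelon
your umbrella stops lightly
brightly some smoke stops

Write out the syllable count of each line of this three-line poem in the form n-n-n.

5-7-5

Line 1: "pale watermelon": 1+4 = 5
Line 2: "your umbrella stops lightly": 1+3+1+2 = 7
Line 3: "brightly some smoke stops": 2+1+1+1 = 5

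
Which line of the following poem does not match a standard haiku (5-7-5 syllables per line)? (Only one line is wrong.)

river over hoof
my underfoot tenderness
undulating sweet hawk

The third line

Line 1: "river over hoof": 2+2+1 = 5 ✓
Line 2: "my underfoot tenderness": 1+3+3 = 7 ✓
Line 3: "undulating sweet hawk": 4+1+1 = 6 (expected 5)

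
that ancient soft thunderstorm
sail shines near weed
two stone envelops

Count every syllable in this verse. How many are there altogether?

16

Line 1: "that ancient soft thunderstorm": 1+2+1+3 = 7
Line 2: "sail shines near weed": 1+1+1+1 = 4
Line 3: "two stone envelops": 1+1+3 = 5
Total: 7 + 4 + 5 = 16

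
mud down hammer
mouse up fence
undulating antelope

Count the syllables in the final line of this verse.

The final line: undulating (4), antelope (3) → 7

7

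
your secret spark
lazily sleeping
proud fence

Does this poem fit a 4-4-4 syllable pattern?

No

Line 1: your (1), secret (2), spark (1) → 4 ✓
Line 2: lazily (3), sleeping (2) → 5 (expected 4)
Line 3: proud (1), fence (1) → 2 (expected 4)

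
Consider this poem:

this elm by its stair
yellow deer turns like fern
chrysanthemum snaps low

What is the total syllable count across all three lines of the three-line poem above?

17

Line 1: this(1) + elm(1) + by(1) + its(1) + stair(1) = 5
Line 2: yellow(2) + deer(1) + turns(1) + like(1) + fern(1) = 6
Line 3: chrysanthemum(4) + snaps(1) + low(1) = 6
Total: 5 + 6 + 6 = 17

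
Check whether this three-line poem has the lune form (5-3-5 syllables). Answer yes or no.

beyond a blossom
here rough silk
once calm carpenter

Line 1: beyond(2) + a(1) + blossom(2) = 5 ✓
Line 2: here(1) + rough(1) + silk(1) = 3 ✓
Line 3: once(1) + calm(1) + carpenter(3) = 5 ✓

Yes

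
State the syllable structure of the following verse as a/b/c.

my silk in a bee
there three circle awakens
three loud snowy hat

Line 1: my (1), silk (1), in (1), a (1), bee (1) → 5
Line 2: there (1), three (1), circle (2), awakens (3) → 7
Line 3: three (1), loud (1), snowy (2), hat (1) → 5

5/7/5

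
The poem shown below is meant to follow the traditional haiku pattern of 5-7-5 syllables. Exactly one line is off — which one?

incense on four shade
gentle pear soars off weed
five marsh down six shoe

Line 1: incense (2), on (1), four (1), shade (1) → 5 ✓
Line 2: gentle (2), pear (1), soars (1), off (1), weed (1) → 6 (expected 7)
Line 3: five (1), marsh (1), down (1), six (1), shoe (1) → 5 ✓

Line 2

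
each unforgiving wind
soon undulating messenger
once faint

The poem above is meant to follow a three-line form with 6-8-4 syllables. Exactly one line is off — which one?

Line 1: each (1), unforgiving (4), wind (1) → 6 ✓
Line 2: soon (1), undulating (4), messenger (3) → 8 ✓
Line 3: once (1), faint (1) → 2 (expected 4)

Line 3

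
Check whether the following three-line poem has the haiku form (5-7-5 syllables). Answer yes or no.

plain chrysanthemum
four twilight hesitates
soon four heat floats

No

Line 1: plain (1), chrysanthemum (4) → 5 ✓
Line 2: four (1), twilight (2), hesitates (3) → 6 (expected 7)
Line 3: soon (1), four (1), heat (1), floats (1) → 4 (expected 5)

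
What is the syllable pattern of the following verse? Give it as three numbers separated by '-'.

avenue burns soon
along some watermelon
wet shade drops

Line 1: avenue (3), burns (1), soon (1) → 5
Line 2: along (2), some (1), watermelon (4) → 7
Line 3: wet (1), shade (1), drops (1) → 3

5-7-3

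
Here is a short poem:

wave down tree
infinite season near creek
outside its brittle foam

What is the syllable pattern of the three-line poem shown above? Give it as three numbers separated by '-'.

Line 1: wave(1) + down(1) + tree(1) = 3
Line 2: infinite(3) + season(2) + near(1) + creek(1) = 7
Line 3: outside(2) + its(1) + brittle(2) + foam(1) = 6

3-7-6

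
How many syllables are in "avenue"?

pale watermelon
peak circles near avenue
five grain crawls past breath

3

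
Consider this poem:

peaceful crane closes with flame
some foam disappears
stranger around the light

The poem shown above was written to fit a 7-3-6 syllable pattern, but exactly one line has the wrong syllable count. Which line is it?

Line 1: "peaceful crane closes with flame": 2+1+2+1+1 = 7 ✓
Line 2: "some foam disappears": 1+1+3 = 5 (expected 3)
Line 3: "stranger around the light": 2+2+1+1 = 6 ✓

The second line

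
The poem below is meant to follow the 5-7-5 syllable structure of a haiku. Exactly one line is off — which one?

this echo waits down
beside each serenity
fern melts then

Line 1: this (1), echo (2), waits (1), down (1) → 5 ✓
Line 2: beside (2), each (1), serenity (4) → 7 ✓
Line 3: fern (1), melts (1), then (1) → 3 (expected 5)

The third line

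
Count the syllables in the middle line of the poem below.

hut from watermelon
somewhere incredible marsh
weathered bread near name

7

The middle line: somewhere(2) + incredible(4) + marsh(1) = 7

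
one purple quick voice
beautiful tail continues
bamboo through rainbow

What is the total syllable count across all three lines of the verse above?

17

Line 1: one(1) + purple(2) + quick(1) + voice(1) = 5
Line 2: beautiful(3) + tail(1) + continues(3) = 7
Line 3: bamboo(2) + through(1) + rainbow(2) = 5
Total: 5 + 7 + 5 = 17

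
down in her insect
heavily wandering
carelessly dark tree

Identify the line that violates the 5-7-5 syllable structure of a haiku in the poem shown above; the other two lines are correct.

Line 2

Line 1: down (1), in (1), her (1), insect (2) → 5 ✓
Line 2: heavily (3), wandering (3) → 6 (expected 7)
Line 3: carelessly (3), dark (1), tree (1) → 5 ✓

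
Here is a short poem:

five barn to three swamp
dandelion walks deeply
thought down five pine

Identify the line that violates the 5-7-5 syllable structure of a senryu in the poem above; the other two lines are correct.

Line 1: five (1), barn (1), to (1), three (1), swamp (1) → 5 ✓
Line 2: dandelion (4), walks (1), deeply (2) → 7 ✓
Line 3: thought (1), down (1), five (1), pine (1) → 4 (expected 5)

The third line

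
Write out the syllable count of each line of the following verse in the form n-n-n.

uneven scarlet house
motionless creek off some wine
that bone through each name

6-7-5

Line 1: uneven(3) + scarlet(2) + house(1) = 6
Line 2: motionless(3) + creek(1) + off(1) + some(1) + wine(1) = 7
Line 3: that(1) + bone(1) + through(1) + each(1) + name(1) = 5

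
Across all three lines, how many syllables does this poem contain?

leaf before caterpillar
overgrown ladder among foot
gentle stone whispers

20

Line 1: leaf(1) + before(2) + caterpillar(4) = 7
Line 2: overgrown(3) + ladder(2) + among(2) + foot(1) = 8
Line 3: gentle(2) + stone(1) + whispers(2) = 5
Total: 7 + 8 + 5 = 20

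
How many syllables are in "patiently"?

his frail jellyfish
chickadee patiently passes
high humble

3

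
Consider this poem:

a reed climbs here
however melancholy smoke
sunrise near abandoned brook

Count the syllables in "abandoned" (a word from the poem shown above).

3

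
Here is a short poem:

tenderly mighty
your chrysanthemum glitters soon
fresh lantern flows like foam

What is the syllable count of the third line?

6

The third line: fresh (1), lantern (2), flows (1), like (1), foam (1) → 6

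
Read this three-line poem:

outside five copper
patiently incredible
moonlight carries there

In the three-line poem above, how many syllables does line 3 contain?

5

Line 3: moonlight(2) + carries(2) + there(1) = 5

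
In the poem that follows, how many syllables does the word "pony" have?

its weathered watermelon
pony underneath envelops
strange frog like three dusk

"pony" has 2 syllables.

2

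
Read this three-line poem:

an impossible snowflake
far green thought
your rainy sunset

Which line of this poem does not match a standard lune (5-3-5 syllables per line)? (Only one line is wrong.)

Line 1

Line 1: an(1) + impossible(4) + snowflake(2) = 7 (expected 5)
Line 2: far(1) + green(1) + thought(1) = 3 ✓
Line 3: your(1) + rainy(2) + sunset(2) = 5 ✓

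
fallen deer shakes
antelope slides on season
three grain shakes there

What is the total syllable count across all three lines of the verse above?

15

Line 1: fallen(2) + deer(1) + shakes(1) = 4
Line 2: antelope(3) + slides(1) + on(1) + season(2) = 7
Line 3: three(1) + grain(1) + shakes(1) + there(1) = 4
Total: 4 + 7 + 4 = 15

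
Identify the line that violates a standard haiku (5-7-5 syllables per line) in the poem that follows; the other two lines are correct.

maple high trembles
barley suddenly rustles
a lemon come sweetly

Line 1: "maple high trembles": 2+1+2 = 5 ✓
Line 2: "barley suddenly rustles": 2+3+2 = 7 ✓
Line 3: "a lemon come sweetly": 1+2+1+2 = 6 (expected 5)

The third line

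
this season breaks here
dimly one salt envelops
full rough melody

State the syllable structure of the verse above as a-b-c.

Line 1: "this season breaks here": 1+2+1+1 = 5
Line 2: "dimly one salt envelops": 2+1+1+3 = 7
Line 3: "full rough melody": 1+1+3 = 5

5-7-5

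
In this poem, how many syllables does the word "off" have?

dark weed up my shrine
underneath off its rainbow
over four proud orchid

"off" has 1 syllable.

1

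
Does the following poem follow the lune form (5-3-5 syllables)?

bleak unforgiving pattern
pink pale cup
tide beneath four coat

No

Line 1: bleak(1) + unforgiving(4) + pattern(2) = 7 (expected 5)
Line 2: pink(1) + pale(1) + cup(1) = 3 ✓
Line 3: tide(1) + beneath(2) + four(1) + coat(1) = 5 ✓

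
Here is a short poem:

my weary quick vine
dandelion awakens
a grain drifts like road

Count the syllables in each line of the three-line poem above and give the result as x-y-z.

Line 1: "my weary quick vine": 1+2+1+1 = 5
Line 2: "dandelion awakens": 4+3 = 7
Line 3: "a grain drifts like road": 1+1+1+1+1 = 5

5-7-5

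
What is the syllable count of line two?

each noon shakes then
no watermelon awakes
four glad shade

7

Line two: no(1) + watermelon(4) + awakes(2) = 7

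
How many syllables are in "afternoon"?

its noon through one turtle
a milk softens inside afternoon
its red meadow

"afternoon" has 3 syllables.

3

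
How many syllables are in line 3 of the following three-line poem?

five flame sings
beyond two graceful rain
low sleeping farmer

5

Line 3: "low sleeping farmer": 1+2+2 = 5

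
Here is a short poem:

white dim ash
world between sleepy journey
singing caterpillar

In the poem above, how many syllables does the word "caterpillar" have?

4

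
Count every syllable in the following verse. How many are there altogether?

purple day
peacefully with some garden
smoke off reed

13

Line 1: "purple day": 2+1 = 3
Line 2: "peacefully with some garden": 3+1+1+2 = 7
Line 3: "smoke off reed": 1+1+1 = 3
Total: 3 + 7 + 3 = 13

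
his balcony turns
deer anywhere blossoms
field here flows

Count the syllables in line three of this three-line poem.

3

Line three: field(1) + here(1) + flows(1) = 3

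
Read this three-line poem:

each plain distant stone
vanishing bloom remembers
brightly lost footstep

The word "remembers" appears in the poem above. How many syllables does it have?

"remembers" has 3 syllables.

3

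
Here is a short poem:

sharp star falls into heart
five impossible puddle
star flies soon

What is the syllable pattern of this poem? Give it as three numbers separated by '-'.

Line 1: sharp (1), star (1), falls (1), into (2), heart (1) → 6
Line 2: five (1), impossible (4), puddle (2) → 7
Line 3: star (1), flies (1), soon (1) → 3

6-7-3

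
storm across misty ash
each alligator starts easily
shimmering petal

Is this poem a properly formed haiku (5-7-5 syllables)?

Line 1: storm (1), across (2), misty (2), ash (1) → 6 (expected 5)
Line 2: each (1), alligator (4), starts (1), easily (3) → 9 (expected 7)
Line 3: shimmering (3), petal (2) → 5 ✓

No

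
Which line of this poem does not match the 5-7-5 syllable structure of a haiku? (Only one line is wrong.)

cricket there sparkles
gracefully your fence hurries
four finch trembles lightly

Line 3

Line 1: cricket(2) + there(1) + sparkles(2) = 5 ✓
Line 2: gracefully(3) + your(1) + fence(1) + hurries(2) = 7 ✓
Line 3: four(1) + finch(1) + trembles(2) + lightly(2) = 6 (expected 5)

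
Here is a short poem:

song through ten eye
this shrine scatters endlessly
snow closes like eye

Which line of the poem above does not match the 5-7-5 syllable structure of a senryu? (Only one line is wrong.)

The first line

Line 1: song (1), through (1), ten (1), eye (1) → 4 (expected 5)
Line 2: this (1), shrine (1), scatters (2), endlessly (3) → 7 ✓
Line 3: snow (1), closes (2), like (1), eye (1) → 5 ✓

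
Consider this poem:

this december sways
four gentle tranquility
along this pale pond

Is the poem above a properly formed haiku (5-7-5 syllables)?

Line 1: this(1) + december(3) + sways(1) = 5 ✓
Line 2: four(1) + gentle(2) + tranquility(4) = 7 ✓
Line 3: along(2) + this(1) + pale(1) + pond(1) = 5 ✓

Yes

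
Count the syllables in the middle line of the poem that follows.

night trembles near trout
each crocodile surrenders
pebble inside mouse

7

The middle line: each(1) + crocodile(3) + surrenders(3) = 7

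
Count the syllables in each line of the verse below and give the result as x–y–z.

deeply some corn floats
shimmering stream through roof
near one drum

Line 1: deeply (2), some (1), corn (1), floats (1) → 5
Line 2: shimmering (3), stream (1), through (1), roof (1) → 6
Line 3: near (1), one (1), drum (1) → 3

5–6–3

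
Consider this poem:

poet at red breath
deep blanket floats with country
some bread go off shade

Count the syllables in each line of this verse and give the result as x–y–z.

Line 1: poet(2) + at(1) + red(1) + breath(1) = 5
Line 2: deep(1) + blanket(2) + floats(1) + with(1) + country(2) = 7
Line 3: some(1) + bread(1) + go(1) + off(1) + shade(1) = 5

5–7–5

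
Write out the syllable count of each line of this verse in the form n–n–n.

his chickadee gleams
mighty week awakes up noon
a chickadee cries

Line 1: his(1) + chickadee(3) + gleams(1) = 5
Line 2: mighty(2) + week(1) + awakes(2) + up(1) + noon(1) = 7
Line 3: a(1) + chickadee(3) + cries(1) = 5

5–7–5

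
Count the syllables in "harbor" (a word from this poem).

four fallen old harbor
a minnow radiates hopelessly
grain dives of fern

2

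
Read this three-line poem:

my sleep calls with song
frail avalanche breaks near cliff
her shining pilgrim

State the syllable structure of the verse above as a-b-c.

5-7-5

Line 1: my (1), sleep (1), calls (1), with (1), song (1) → 5
Line 2: frail (1), avalanche (3), breaks (1), near (1), cliff (1) → 7
Line 3: her (1), shining (2), pilgrim (2) → 5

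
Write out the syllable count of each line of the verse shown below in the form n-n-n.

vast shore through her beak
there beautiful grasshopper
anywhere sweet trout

Line 1: vast(1) + shore(1) + through(1) + her(1) + beak(1) = 5
Line 2: there(1) + beautiful(3) + grasshopper(3) = 7
Line 3: anywhere(3) + sweet(1) + trout(1) = 5

5-7-5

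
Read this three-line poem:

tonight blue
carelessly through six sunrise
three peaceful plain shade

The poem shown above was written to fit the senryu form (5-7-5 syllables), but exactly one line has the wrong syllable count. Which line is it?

The first line

Line 1: "tonight blue": 2+1 = 3 (expected 5)
Line 2: "carelessly through six sunrise": 3+1+1+2 = 7 ✓
Line 3: "three peaceful plain shade": 1+2+1+1 = 5 ✓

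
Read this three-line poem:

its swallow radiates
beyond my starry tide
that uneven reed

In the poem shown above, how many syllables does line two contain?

Line two: "beyond my starry tide": 2+1+2+1 = 6

6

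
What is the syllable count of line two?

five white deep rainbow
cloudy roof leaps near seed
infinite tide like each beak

6

Line two: "cloudy roof leaps near seed": 2+1+1+1+1 = 6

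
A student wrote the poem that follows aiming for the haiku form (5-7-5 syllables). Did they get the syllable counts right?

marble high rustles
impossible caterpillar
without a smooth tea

No

Line 1: marble (2), high (1), rustles (2) → 5 ✓
Line 2: impossible (4), caterpillar (4) → 8 (expected 7)
Line 3: without (2), a (1), smooth (1), tea (1) → 5 ✓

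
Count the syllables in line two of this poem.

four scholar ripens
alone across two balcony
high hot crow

Line two: alone (2), across (2), two (1), balcony (3) → 8

8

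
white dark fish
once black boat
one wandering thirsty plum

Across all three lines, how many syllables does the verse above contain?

13

Line 1: "white dark fish": 1+1+1 = 3
Line 2: "once black boat": 1+1+1 = 3
Line 3: "one wandering thirsty plum": 1+3+2+1 = 7
Total: 3 + 3 + 7 = 13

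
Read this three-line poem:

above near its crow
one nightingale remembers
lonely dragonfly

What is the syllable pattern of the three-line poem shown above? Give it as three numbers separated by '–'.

5–7–5

Line 1: above (2), near (1), its (1), crow (1) → 5
Line 2: one (1), nightingale (3), remembers (3) → 7
Line 3: lonely (2), dragonfly (3) → 5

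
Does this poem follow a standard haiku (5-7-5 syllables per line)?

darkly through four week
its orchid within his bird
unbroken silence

Yes

Line 1: darkly (2), through (1), four (1), week (1) → 5 ✓
Line 2: its (1), orchid (2), within (2), his (1), bird (1) → 7 ✓
Line 3: unbroken (3), silence (2) → 5 ✓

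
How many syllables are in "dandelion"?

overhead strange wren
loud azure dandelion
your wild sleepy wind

4

"dandelion" has 4 syllables.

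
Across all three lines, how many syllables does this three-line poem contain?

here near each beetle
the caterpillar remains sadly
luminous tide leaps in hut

21

Line 1: here(1) + near(1) + each(1) + beetle(2) = 5
Line 2: the(1) + caterpillar(4) + remains(2) + sadly(2) = 9
Line 3: luminous(3) + tide(1) + leaps(1) + in(1) + hut(1) = 7
Total: 5 + 9 + 7 = 21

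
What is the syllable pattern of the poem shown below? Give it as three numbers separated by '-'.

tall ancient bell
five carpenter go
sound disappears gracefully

4-5-7

Line 1: "tall ancient bell": 1+2+1 = 4
Line 2: "five carpenter go": 1+3+1 = 5
Line 3: "sound disappears gracefully": 1+3+3 = 7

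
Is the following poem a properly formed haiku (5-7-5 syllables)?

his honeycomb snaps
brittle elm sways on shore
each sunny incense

Line 1: his (1), honeycomb (3), snaps (1) → 5 ✓
Line 2: brittle (2), elm (1), sways (1), on (1), shore (1) → 6 (expected 7)
Line 3: each (1), sunny (2), incense (2) → 5 ✓

No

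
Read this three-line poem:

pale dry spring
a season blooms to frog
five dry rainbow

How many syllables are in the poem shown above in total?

Line 1: pale(1) + dry(1) + spring(1) = 3
Line 2: a(1) + season(2) + blooms(1) + to(1) + frog(1) = 6
Line 3: five(1) + dry(1) + rainbow(2) = 4
Total: 3 + 6 + 4 = 13

13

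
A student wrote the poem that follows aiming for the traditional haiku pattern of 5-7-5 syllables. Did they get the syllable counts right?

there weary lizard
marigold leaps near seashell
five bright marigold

Line 1: there (1), weary (2), lizard (2) → 5 ✓
Line 2: marigold (3), leaps (1), near (1), seashell (2) → 7 ✓
Line 3: five (1), bright (1), marigold (3) → 5 ✓

Yes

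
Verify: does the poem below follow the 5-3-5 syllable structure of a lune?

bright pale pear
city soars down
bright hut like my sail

No

Line 1: bright(1) + pale(1) + pear(1) = 3 (expected 5)
Line 2: city(2) + soars(1) + down(1) = 4 (expected 3)
Line 3: bright(1) + hut(1) + like(1) + my(1) + sail(1) = 5 ✓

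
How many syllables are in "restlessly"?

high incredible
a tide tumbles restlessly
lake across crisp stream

3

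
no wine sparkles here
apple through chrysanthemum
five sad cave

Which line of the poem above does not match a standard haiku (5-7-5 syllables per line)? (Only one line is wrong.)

The third line

Line 1: no (1), wine (1), sparkles (2), here (1) → 5 ✓
Line 2: apple (2), through (1), chrysanthemum (4) → 7 ✓
Line 3: five (1), sad (1), cave (1) → 3 (expected 5)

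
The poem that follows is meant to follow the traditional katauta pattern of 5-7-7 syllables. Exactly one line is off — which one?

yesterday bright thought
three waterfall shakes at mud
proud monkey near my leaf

Line 3

Line 1: yesterday (3), bright (1), thought (1) → 5 ✓
Line 2: three (1), waterfall (3), shakes (1), at (1), mud (1) → 7 ✓
Line 3: proud (1), monkey (2), near (1), my (1), leaf (1) → 6 (expected 7)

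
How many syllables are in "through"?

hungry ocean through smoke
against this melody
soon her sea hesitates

1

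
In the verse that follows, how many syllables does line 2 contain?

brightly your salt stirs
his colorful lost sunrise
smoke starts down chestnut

7

Line 2: his(1) + colorful(3) + lost(1) + sunrise(2) = 7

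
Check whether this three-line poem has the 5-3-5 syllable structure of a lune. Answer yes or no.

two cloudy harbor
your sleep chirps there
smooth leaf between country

No

Line 1: "two cloudy harbor": 1+2+2 = 5 ✓
Line 2: "your sleep chirps there": 1+1+1+1 = 4 (expected 3)
Line 3: "smooth leaf between country": 1+1+2+2 = 6 (expected 5)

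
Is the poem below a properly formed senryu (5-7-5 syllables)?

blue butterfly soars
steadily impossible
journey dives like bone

Line 1: blue (1), butterfly (3), soars (1) → 5 ✓
Line 2: steadily (3), impossible (4) → 7 ✓
Line 3: journey (2), dives (1), like (1), bone (1) → 5 ✓

Yes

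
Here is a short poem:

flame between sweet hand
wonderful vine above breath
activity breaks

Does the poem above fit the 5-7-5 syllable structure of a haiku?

Yes

Line 1: flame (1), between (2), sweet (1), hand (1) → 5 ✓
Line 2: wonderful (3), vine (1), above (2), breath (1) → 7 ✓
Line 3: activity (4), breaks (1) → 5 ✓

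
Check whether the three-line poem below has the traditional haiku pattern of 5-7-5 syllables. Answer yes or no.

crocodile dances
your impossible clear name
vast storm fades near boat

Line 1: "crocodile dances": 3+2 = 5 ✓
Line 2: "your impossible clear name": 1+4+1+1 = 7 ✓
Line 3: "vast storm fades near boat": 1+1+1+1+1 = 5 ✓

Yes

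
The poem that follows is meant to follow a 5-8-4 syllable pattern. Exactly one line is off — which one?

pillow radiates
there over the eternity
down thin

Line 1: "pillow radiates": 2+3 = 5 ✓
Line 2: "there over the eternity": 1+2+1+4 = 8 ✓
Line 3: "down thin": 1+1 = 2 (expected 4)

Line 3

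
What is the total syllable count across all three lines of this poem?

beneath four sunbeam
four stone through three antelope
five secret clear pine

17

Line 1: beneath (2), four (1), sunbeam (2) → 5
Line 2: four (1), stone (1), through (1), three (1), antelope (3) → 7
Line 3: five (1), secret (2), clear (1), pine (1) → 5
Total: 5 + 7 + 5 = 17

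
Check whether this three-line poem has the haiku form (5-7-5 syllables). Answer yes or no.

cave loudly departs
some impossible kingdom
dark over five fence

Yes

Line 1: cave(1) + loudly(2) + departs(2) = 5 ✓
Line 2: some(1) + impossible(4) + kingdom(2) = 7 ✓
Line 3: dark(1) + over(2) + five(1) + fence(1) = 5 ✓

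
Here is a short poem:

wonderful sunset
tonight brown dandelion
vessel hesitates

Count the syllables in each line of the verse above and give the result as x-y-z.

5-7-5

Line 1: wonderful (3), sunset (2) → 5
Line 2: tonight (2), brown (1), dandelion (4) → 7
Line 3: vessel (2), hesitates (3) → 5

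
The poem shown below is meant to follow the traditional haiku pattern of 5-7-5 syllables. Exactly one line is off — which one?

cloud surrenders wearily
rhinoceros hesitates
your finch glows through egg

Line 1

Line 1: cloud(1) + surrenders(3) + wearily(3) = 7 (expected 5)
Line 2: rhinoceros(4) + hesitates(3) = 7 ✓
Line 3: your(1) + finch(1) + glows(1) + through(1) + egg(1) = 5 ✓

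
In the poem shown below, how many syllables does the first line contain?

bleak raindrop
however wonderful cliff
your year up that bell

3

The first line: bleak (1), raindrop (2) → 3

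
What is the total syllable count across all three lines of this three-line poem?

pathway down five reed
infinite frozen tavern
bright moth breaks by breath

Line 1: "pathway down five reed": 2+1+1+1 = 5
Line 2: "infinite frozen tavern": 3+2+2 = 7
Line 3: "bright moth breaks by breath": 1+1+1+1+1 = 5
Total: 5 + 7 + 5 = 17

17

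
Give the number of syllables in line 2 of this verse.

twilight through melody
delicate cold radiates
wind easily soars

Line 2: "delicate cold radiates": 3+1+3 = 7

7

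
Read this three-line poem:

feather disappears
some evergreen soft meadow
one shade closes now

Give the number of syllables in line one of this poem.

5

Line one: feather(2) + disappears(3) = 5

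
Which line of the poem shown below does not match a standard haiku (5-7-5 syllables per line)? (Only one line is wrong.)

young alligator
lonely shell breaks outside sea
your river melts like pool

Line 1: "young alligator": 1+4 = 5 ✓
Line 2: "lonely shell breaks outside sea": 2+1+1+2+1 = 7 ✓
Line 3: "your river melts like pool": 1+2+1+1+1 = 6 (expected 5)

Line 3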